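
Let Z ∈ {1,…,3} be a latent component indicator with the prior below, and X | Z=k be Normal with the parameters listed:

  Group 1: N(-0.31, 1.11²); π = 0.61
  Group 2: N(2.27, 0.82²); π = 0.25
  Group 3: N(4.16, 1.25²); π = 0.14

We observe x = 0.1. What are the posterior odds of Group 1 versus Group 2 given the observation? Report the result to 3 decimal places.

Since P(k|x) ∝ π_k f_k(x), the posterior odds are π_i f_i(x) / (π_j f_j(x)).
Component likelihoods at x = 0.1:
  p_1 = 0.335707
  p_2 = 0.0146686
  p_3 = 0.00163382
Odds = (0.61/0.25) × (0.335707/0.0146686) = 2.44 × 22.8862 ≈ 55.842

55.842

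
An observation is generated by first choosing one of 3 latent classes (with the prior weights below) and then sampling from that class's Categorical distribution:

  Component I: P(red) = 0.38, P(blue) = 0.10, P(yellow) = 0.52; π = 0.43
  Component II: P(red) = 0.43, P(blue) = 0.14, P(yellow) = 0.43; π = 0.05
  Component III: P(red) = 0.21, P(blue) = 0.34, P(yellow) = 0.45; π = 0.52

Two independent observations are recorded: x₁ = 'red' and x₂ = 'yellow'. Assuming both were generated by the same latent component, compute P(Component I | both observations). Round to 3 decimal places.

P(component k | x) = P(Z=k)·f_k(x) / marginal(x), where marginal(x) = Σ_j P(Z=j)·f_j(x).
Since both observations come from the same component, the likelihood for component k is f_k(x₁)·f_k(x₂).
  L_I = [0.38] × [0.52] = 0.1976
  L_II = [0.43] × [0.43] = 0.1849
  L_III = [0.21] × [0.45] = 0.0945
Unnormalised posteriors:
  P(Z=I)·L_I = 0.43 × 0.1976 = 0.084968
  P(Z=II)·L_II = 0.05 × 0.1849 = 0.009245
  P(Z=III)·L_III = 0.52 × 0.0945 = 0.04914
Normaliser: 0.084968 + 0.009245 + 0.04914 = 0.143353
P(Component I | x₁, x₂) = 0.084968 / 0.143353 ≈ 0.593

0.593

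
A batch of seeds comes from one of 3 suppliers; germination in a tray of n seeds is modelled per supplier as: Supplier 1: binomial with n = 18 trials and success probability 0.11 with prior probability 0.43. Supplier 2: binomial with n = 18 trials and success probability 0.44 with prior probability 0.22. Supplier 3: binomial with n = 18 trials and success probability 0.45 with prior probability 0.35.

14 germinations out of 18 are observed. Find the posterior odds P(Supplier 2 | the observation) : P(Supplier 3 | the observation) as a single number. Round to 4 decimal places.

Since P(k|x) ∝ π_k f_k(x), the posterior odds are π_i f_i(x) / (π_j f_j(x)).
Component likelihoods at x = 14 germinations out of 18:
  L_1 = C(18,14)·0.11^14·0.89^4 = 3060·3.7975e-14·0.627422 = 7.29086e-11
  L_2 = C(18,14)·0.44^14·0.56^4 = 3060·1.01938e-05·0.098345 = 0.00306769
  L_3 = C(18,14)·0.45^14·0.55^4 = 3060·1.39629e-05·0.0915063 = 0.00390974
0.000674891 / 0.00136841 ≈ 0.4932

0.4932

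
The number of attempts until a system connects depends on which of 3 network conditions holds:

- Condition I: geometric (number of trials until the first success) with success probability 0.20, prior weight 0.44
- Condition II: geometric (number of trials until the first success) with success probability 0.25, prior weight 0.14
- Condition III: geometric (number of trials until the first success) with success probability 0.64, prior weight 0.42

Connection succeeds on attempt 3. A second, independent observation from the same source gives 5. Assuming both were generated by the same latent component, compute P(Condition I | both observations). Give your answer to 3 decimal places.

0.705

Apply Bayes' rule: the posterior for each component is proportional to its prior times its likelihood at x.
Since both observations come from the same component, the likelihood for component k is f_k(x₁)·f_k(x₂).
  p_I = [0.20·(1−0.20)^2 = 0.20·0.64 = 0.128] × [0.08192] = 0.0104858
  p_II = [0.25·(1−0.25)^2 = 0.25·0.5625 = 0.140625] × [0.0791016] = 0.0111237
  p_III = [0.64·(1−0.64)^2 = 0.64·0.1296 = 0.082944] × [0.0107495] = 0.00089161
Unnormalised posteriors:
  π_I·p_I = 0.44 × 0.0104858 = 0.00461373
  π_II·p_II = 0.14 × 0.0111237 = 0.00155731
  π_III·p_III = 0.42 × 0.00089161 = 0.000374476
Sum: 0.00461373 + 0.00155731 + 0.000374476 = 0.00654552
So the posterior for Condition I is 0.00461373 / 0.00654552 ≈ 0.705.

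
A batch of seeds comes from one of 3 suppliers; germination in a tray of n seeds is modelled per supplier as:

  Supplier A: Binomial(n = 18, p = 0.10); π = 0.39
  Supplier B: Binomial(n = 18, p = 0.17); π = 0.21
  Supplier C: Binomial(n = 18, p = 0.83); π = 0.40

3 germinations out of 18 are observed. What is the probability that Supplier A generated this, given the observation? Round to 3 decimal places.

P(component k | x) = π_k·f_k(x) / marginal(x), where marginal(x) = Σ_j π_j·f_j(x).
Binomial probabilities:
  f_A = C(18,3)·0.10^3·0.90^15 = 816·0.001·0.205891 = 0.168007
  f_B = C(18,3)·0.17^3·0.83^15 = 816·0.004913·0.0611183 = 0.245024
  f_C = C(18,3)·0.83^3·0.17^15 = 816·0.571787·2.86242e-12 = 1.33554e-09
Prior × likelihood for each component:
  π_A·f_A = 0.39 × 0.168007 = 0.0655228
  π_B·f_B = 0.21 × 0.245024 = 0.051455
  π_C·f_C = 0.40 × 1.33554e-09 = 5.34218e-10
Denominator: 0.0655228 + 0.051455 + 5.34218e-10 = 0.116978
Responsibility of Supplier A: 0.0655228 / 0.116978 ≈ 0.560

0.560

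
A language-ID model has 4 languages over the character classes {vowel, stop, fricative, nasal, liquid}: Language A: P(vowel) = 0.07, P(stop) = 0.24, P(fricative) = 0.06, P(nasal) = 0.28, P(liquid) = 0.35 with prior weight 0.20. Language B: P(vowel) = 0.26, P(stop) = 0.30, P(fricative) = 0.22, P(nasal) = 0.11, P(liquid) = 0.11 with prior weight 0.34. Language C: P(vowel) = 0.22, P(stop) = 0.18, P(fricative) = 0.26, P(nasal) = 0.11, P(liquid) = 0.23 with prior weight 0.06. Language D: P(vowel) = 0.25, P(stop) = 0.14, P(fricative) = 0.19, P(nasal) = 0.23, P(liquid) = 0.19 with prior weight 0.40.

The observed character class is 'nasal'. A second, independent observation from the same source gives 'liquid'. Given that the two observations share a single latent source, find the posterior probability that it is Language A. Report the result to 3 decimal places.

0.459

By Bayes' theorem, P(k | x) = π_k f_k(x) / Σ_j π_j f_j(x).
Since both observations come from the same component, the likelihood for component k is f_k(x₁)·f_k(x₂).
  L_A = [0.28] × [0.35] = 0.098
  L_B = [0.11] × [0.11] = 0.0121
  L_C = [0.11] × [0.23] = 0.0253
  L_D = [0.23] × [0.19] = 0.0437
Weight by the priors:
  π_A·L_A = 0.20 × 0.098 = 0.0196
  π_B·L_B = 0.34 × 0.0121 = 0.004114
  π_C·L_C = 0.06 × 0.0253 = 0.001518
  π_D·L_D = 0.40 × 0.0437 = 0.01748
Sum: 0.0196 + 0.004114 + 0.001518 + 0.01748 = 0.042712
So the posterior for Language A is 0.0196 / 0.042712 ≈ 0.459.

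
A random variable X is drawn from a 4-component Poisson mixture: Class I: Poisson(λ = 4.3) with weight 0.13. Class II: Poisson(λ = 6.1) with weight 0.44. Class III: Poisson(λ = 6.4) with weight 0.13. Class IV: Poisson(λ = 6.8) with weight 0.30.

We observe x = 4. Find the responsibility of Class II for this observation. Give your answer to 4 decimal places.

P(component k | x) = π_k·f_k(x) / marginal(x), where marginal(x) = Σ_j π_j·f_j(x).
Component likelihoods at x = 4:
  f_I = 0.193284
  f_II = 0.129393
  f_III = 0.116151
  f_IV = 0.0992252
Prior × likelihood for each component:
  π_I·f_I = 0.13 × 0.193284 = 0.0251269
  π_II·f_II = 0.44 × 0.129393 = 0.056933
  π_III·f_III = 0.13 × 0.116151 = 0.0150997
  π_IV·f_IV = 0.30 × 0.0992252 = 0.0297676
Denominator: 0.0251269 + 0.056933 + 0.0150997 + 0.0297676 = 0.126927
P(Class II | the observation) ≈ 0.4485

0.4485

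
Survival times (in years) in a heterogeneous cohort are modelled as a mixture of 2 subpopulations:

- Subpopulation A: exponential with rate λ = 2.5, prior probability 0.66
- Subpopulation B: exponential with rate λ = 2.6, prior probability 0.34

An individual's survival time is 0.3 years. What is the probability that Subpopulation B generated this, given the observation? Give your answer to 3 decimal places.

0.342

Apply Bayes' rule: the posterior for each component is proportional to its prior times its likelihood at x.
Component likelihoods at x = 0.3 years:
  p_A = 1.18092
  p_B = 1.19186
Prior × likelihood for each component:
  w_A·p_A = 0.66 × 1.18092 = 0.779405
  w_B·p_B = 0.34 × 1.19186 = 0.405231
Evidence: 0.779405 + 0.405231 = 1.18464
P(Subpopulation B | 0.3 years) = 0.405231 / 1.18464 ≈ 0.342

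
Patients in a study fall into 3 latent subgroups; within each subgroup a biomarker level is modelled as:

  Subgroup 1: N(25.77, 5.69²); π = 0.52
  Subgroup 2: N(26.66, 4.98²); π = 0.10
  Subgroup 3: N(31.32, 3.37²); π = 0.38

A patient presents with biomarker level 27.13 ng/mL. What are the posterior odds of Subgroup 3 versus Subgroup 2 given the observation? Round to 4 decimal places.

The posterior odds equal the prior odds times the likelihood ratio: (π_i/π_j)·(f_i(x)/f_j(x)).
Component likelihoods at x = 27.13 ng/mL:
  f_1 = 0.0681385
  f_2 = 0.0797529
  f_3 = 0.0546515
Posterior odds = (π_3·f_3) / (π_2·f_2) = (0.38·0.0546515) / (0.10·0.0797529) = 0.0207676 / 0.00797529 ≈ 2.6040

2.6040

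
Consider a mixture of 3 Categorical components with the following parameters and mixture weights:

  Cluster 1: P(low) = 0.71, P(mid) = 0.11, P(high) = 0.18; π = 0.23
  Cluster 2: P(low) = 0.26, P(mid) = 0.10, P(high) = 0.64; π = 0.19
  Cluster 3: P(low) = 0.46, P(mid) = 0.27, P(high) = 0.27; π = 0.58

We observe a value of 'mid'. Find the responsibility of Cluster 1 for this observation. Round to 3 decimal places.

0.126

The responsibility of component k is π_k f_k(x) divided by Σ_j π_j f_j(x).
Evaluate each component's likelihood at the observed value:
  f_1 = P(mid | comp) = 0.11
  f_2 = P(mid | comp) = 0.10
  f_3 = P(mid | comp) = 0.27
Multiply by the mixture weights:
  π_1·f_1 = 0.23 × 0.11 = 0.0253
  π_2·f_2 = 0.19 × 0.1 = 0.019
  π_3·f_3 = 0.58 × 0.27 = 0.1566
Denominator: 0.0253 + 0.019 + 0.1566 = 0.2009
So the posterior for Cluster 1 is 0.0253 / 0.2009 ≈ 0.126.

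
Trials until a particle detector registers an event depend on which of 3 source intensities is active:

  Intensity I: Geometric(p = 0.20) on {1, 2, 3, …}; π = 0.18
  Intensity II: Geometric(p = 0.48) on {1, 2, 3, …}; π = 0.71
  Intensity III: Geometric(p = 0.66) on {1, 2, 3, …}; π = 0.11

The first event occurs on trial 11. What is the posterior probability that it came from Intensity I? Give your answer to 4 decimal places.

The responsibility of component k is w_k f_k(x) divided by Σ_j w_j f_j(x).
Geometric probabilities:
  f_I = 0.20·(1−0.20)^10 = 0.20·0.107374 = 0.0214748
  f_II = 0.48·(1−0.48)^10 = 0.48·0.00144555 = 0.000693865
  f_III = 0.66·(1−0.66)^10 = 0.66·2.06438e-05 = 1.36249e-05
Weight by the priors:
  w_I·f_I = 0.18 × 0.0214748 = 0.00386547
  w_II·f_II = 0.71 × 0.000693865 = 0.000492644
  w_III·f_III = 0.11 × 1.36249e-05 = 1.49874e-06
Evidence: 0.00386547 + 0.000492644 + 1.49874e-06 = 0.00435961
P(Intensity I | x) ≈ 0.8867

0.8867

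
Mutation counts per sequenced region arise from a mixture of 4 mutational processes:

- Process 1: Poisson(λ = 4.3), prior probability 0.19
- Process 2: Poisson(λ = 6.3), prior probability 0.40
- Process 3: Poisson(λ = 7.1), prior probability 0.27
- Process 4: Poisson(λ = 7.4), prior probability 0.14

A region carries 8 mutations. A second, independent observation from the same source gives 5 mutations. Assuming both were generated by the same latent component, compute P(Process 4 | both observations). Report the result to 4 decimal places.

Posterior ∝ prior × likelihood, so P(k | x) ∝ w_k f_k(x); normalise over all components.
Since both observations come from the same component, the likelihood for component k is f_k(x₁)·f_k(x₂).
  p_1 = [e^(−4.3)·4.3^8/8! = 0.0393333] × [0.166224] = 0.00653816
  p_2 = [e^(−6.3)·6.3^8/8! = 0.113018] × [0.151868] = 0.0171639
  p_3 = [e^(−7.1)·7.1^8/8! = 0.132146] × [0.124057] = 0.0163936
  p_4 = [e^(−7.4)·7.4^8/8! = 0.136318] × [0.113031] = 0.0154082
Unnormalised posteriors:
  w_1·p_1 = 0.19 × 0.00653816 = 0.00124225
  w_2·p_2 = 0.40 × 0.0171639 = 0.00686554
  w_3·p_3 = 0.27 × 0.0163936 = 0.00442628
  w_4·p_4 = 0.14 × 0.0154082 = 0.00215715
Sum: 0.00124225 + 0.00686554 + 0.00442628 + 0.00215715 = 0.0146912
So the posterior for Process 4 is 0.00215715 / 0.0146912 ≈ 0.1468.

0.1468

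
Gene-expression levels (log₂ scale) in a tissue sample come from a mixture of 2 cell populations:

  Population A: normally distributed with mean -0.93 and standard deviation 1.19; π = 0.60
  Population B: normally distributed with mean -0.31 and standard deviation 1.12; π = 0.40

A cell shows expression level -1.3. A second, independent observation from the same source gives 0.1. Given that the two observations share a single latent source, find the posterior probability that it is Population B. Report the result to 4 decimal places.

0.4209

The responsibility of component k is P(Z=k) f_k(x) divided by Σ_j P(Z=j) f_j(x).
Since both observations come from the same component, the likelihood for component k is f_k(x₁)·f_k(x₂).
  f_A = [0.319426] × [0.230506] = 0.0736298
  f_B = [0.241006] × [0.333114] = 0.0802825
Unnormalised posteriors:
  P(Z=A)·f_A = 0.60 × 0.0736298 = 0.0441779
  P(Z=B)·f_B = 0.40 × 0.0802825 = 0.032113
Denominator: 0.0441779 + 0.032113 = 0.0762909
P(Population B | data) = 0.032113 / 0.0762909 ≈ 0.4209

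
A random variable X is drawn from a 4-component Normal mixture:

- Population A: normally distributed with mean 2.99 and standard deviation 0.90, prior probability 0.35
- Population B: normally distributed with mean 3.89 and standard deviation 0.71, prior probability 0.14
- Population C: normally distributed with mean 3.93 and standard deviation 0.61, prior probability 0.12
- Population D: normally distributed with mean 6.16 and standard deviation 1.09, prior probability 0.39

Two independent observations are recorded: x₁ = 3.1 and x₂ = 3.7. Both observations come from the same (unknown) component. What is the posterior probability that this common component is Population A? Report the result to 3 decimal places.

0.544

By Bayes' theorem, P(k | x) = π_k f_k(x) / Σ_j π_j f_j(x).
Since both observations come from the same component, the likelihood for component k is f_k(x₁)·f_k(x₂).
  p_A = [(1/(0.90·√(2π)))·exp(−(3.1−2.99)²/(2·0.90²)) = 0.443269·exp(-0.00747) = 0.439971] × [0.324733] = 0.142873
  p_B = [(1/(0.71·√(2π)))·exp(−(3.1−3.89)²/(2·0.71²)) = 0.561891·exp(-0.61902) = 0.302561] × [0.542127] = 0.164027
  p_C = [(1/(0.61·√(2π)))·exp(−(3.1−3.93)²/(2·0.61²)) = 0.654004·exp(-0.92569) = 0.259154] × [0.609129] = 0.157858
  p_D = [(1/(1.09·√(2π)))·exp(−(3.1−6.16)²/(2·1.09²)) = 0.366002·exp(-3.94058) = 0.00711398] × [0.0286709] = 0.000203964
Multiply by the mixture weights:
  π_A·p_A = 0.35 × 0.142873 = 0.0500056
  π_B·p_B = 0.14 × 0.164027 = 0.0229637
  π_C·p_C = 0.12 × 0.157858 = 0.018943
  π_D·p_D = 0.39 × 0.000203964 = 7.95461e-05
Denominator: 0.0500056 + 0.0229637 + 0.018943 + 7.95461e-05 = 0.0919918
So the posterior for Population A is 0.0500056 / 0.0919918 ≈ 0.544.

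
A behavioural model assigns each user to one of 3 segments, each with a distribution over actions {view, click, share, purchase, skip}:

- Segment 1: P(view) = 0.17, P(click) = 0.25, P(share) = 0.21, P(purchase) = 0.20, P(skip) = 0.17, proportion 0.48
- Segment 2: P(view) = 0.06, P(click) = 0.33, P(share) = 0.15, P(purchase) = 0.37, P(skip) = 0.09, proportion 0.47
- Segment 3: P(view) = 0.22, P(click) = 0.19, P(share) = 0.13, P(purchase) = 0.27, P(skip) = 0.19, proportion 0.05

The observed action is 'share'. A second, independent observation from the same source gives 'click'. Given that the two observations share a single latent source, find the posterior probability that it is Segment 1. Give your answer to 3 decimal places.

0.507

The responsibility of component k is P(Z=k) f_k(x) divided by Σ_j P(Z=j) f_j(x).
Since both observations come from the same component, the likelihood for component k is f_k(x₁)·f_k(x₂).
  L_1 = [0.21] × [0.25] = 0.0525
  L_2 = [0.15] × [0.33] = 0.0495
  L_3 = [0.13] × [0.19] = 0.0247
Prior × likelihood for each component:
  P(Z=1)·L_1 = 0.48 × 0.0525 = 0.0252
  P(Z=2)·L_2 = 0.47 × 0.0495 = 0.023265
  P(Z=3)·L_3 = 0.05 × 0.0247 = 0.001235
Sum: 0.0252 + 0.023265 + 0.001235 = 0.0497
P(Segment 1 | x) ≈ 0.507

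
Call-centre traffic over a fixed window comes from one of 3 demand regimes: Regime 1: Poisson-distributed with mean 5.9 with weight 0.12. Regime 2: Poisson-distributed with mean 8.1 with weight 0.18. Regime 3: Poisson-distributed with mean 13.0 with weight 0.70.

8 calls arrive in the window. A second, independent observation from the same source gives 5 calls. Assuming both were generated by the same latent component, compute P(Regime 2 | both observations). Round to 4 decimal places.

0.5042

Apply Bayes' rule: the posterior for each component is proportional to its prior times its likelihood at x.
Since both observations come from the same component, the likelihood for component k is f_k(x₁)·f_k(x₂).
  f_1 = [e^(−5.9)·5.9^8/8! = 0.0997604] × [0.163208] = 0.0162817
  f_2 = [e^(−8.1)·8.1^8/8! = 0.1395] × [0.088198] = 0.0123036
  f_3 = [e^(−13.0)·13.0^8/8! = 0.0457297] × [0.0069937] = 0.00031982
Unnormalised posteriors:
  π_1·f_1 = 0.12 × 0.0162817 = 0.0019538
  π_2·f_2 = 0.18 × 0.0123036 = 0.00221465
  π_3·f_3 = 0.70 × 0.00031982 = 0.000223874
Normaliser: 0.0019538 + 0.00221465 + 0.000223874 = 0.00439233
So the posterior for Regime 2 is 0.00221465 / 0.00439233 ≈ 0.5042.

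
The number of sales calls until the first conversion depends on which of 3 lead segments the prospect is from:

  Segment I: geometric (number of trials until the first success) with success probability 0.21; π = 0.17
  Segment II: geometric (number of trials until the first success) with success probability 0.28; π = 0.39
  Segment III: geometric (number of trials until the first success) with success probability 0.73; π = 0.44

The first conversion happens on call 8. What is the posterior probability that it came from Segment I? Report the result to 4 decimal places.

P(component k | x) = P(Z=k)·f_k(x) / marginal(x), where marginal(x) = Σ_j P(Z=j)·f_j(x).
Evaluate each component's likelihood at the observed value:
  f_I = 0.0403282
  f_II = 0.0280857
  f_III = 7.63606e-05
Prior × likelihood for each component:
  P(Z=I)·f_I = 0.17 × 0.0403282 = 0.0068558
  P(Z=II)·f_II = 0.39 × 0.0280857 = 0.0109534
  P(Z=III)·f_III = 0.44 × 7.63606e-05 = 3.35987e-05
Evidence: 0.0068558 + 0.0109534 + 3.35987e-05 = 0.0178428
So the posterior for Segment I is 0.0068558 / 0.0178428 ≈ 0.3842.

0.3842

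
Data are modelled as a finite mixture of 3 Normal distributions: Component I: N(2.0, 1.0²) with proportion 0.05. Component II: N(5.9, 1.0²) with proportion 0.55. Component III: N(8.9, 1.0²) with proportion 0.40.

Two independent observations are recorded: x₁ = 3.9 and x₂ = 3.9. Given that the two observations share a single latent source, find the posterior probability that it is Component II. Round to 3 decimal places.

0.882

Posterior ∝ prior × likelihood, so P(k | x) ∝ P(Z=k) f_k(x); normalise over all components.
Since both observations come from the same component, the likelihood for component k is f_k(x₁)·f_k(x₂).
  p_I = [0.0656158] × [0.0656158] = 0.00430544
  p_II = [0.053991] × [0.053991] = 0.00291502
  p_III = [1.48672e-06] × [1.48672e-06] = 2.21033e-12
Prior × likelihood for each component:
  P(Z=I)·p_I = 0.05 × 0.00430544 = 0.000215272
  P(Z=II)·p_II = 0.55 × 0.00291502 = 0.00160326
  P(Z=III)·p_III = 0.40 × 2.21033e-12 = 8.84134e-13
Normaliser: 0.000215272 + 0.00160326 + 8.84134e-13 = 0.00181854
So the posterior for Component II is 0.00160326 / 0.00181854 ≈ 0.882.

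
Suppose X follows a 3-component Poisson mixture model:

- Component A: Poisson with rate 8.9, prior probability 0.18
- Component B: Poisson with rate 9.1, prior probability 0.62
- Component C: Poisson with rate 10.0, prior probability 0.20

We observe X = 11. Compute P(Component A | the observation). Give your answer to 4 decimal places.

0.1685

P(component k | x) = P(Z=k)·f_k(x) / marginal(x), where marginal(x) = Σ_j P(Z=j)·f_j(x).
Component likelihoods at x = 11:
  L_A = e^(−8.9)·8.9^11/11! = 0.094823
  L_B = e^(−9.1)·9.1^11/11! = 0.0991334
  L_C = e^(−10.0)·10.0^11/11! = 0.113736
Weight by the priors:
  P(Z=A)·L_A = 0.18 × 0.094823 = 0.0170681
  P(Z=B)·L_B = 0.62 × 0.0991334 = 0.0614627
  P(Z=C)·L_C = 0.20 × 0.113736 = 0.0227473
Evidence: 0.0170681 + 0.0614627 + 0.0227473 = 0.101278
So the posterior for Component A is 0.0170681 / 0.101278 ≈ 0.1685.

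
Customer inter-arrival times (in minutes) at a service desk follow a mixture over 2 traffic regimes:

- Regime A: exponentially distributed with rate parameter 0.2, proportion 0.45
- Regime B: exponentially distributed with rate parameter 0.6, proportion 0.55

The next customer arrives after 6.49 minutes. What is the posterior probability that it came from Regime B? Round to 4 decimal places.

P(component k | x) = π_k·f_k(x) / marginal(x), where marginal(x) = Σ_j π_j·f_j(x).
Component likelihoods at x = 6.49 minutes:
  L_A = 0.0546155
  L_B = 0.0122182
Prior × likelihood for each component:
  π_A·L_A = 0.45 × 0.0546155 = 0.024577
  π_B·L_B = 0.55 × 0.0122182 = 0.00672003
Denominator: 0.024577 + 0.00672003 = 0.031297
Responsibility of Regime B: 0.00672003 / 0.031297 ≈ 0.2147

0.2147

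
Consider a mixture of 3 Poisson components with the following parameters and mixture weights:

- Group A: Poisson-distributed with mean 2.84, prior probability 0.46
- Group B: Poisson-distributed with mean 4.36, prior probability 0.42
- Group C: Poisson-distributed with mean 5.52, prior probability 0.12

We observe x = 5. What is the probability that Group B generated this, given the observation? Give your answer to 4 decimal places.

Apply Bayes' rule: the posterior for each component is proportional to its prior times its likelihood at x.
Evaluate each component's likelihood at the observed value:
  p_A = e^(−2.84)·2.84^5/5! = 0.0899527
  p_B = e^(−4.36)·4.36^5/5! = 0.167775
  p_C = e^(−5.52)·5.52^5/5! = 0.171084
Multiply by the mixture weights:
  w_A·p_A = 0.46 × 0.0899527 = 0.0413782
  w_B·p_B = 0.42 × 0.167775 = 0.0704655
  w_C·p_C = 0.12 × 0.171084 = 0.02053
Sum: 0.0413782 + 0.0704655 + 0.02053 = 0.132374
P(Group B | x) = 0.0704655 / 0.132374 ≈ 0.5323

0.5323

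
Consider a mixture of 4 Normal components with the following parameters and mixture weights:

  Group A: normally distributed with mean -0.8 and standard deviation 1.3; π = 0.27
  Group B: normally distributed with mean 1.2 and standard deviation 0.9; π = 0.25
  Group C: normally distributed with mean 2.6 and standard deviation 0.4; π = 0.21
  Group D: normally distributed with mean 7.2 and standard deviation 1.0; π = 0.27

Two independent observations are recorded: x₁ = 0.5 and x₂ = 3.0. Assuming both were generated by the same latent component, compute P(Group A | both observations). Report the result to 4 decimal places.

0.0420

By Bayes' theorem, P(k | x) = P(Z=k) f_k(x) / Σ_j P(Z=j) f_j(x).
Since both observations come from the same component, the likelihood for component k is f_k(x₁)·f_k(x₂).
  f_A = [(1/(1.3·√(2π)))·exp(−(0.5−-0.8)²/(2·1.3²)) = 0.306879·exp(-0.50000) = 0.186131] × [0.00428133] = 0.000796889
  f_B = [(1/(0.9·√(2π)))·exp(−(0.5−1.2)²/(2·0.9²)) = 0.443269·exp(-0.30247) = 0.327572] × [0.05999] = 0.019651
  f_C = [(1/(0.4·√(2π)))·exp(−(0.5−2.6)²/(2·0.4²)) = 0.997356·exp(-13.78125) = 1.03212e-06] × [0.604927] = 6.24356e-07
  f_D = [(1/(1.0·√(2π)))·exp(−(0.5−7.2)²/(2·1.0²)) = 0.398942·exp(-22.44500) = 7.13133e-11] × [5.89431e-05] = 4.20342e-15
Prior × likelihood for each component:
  P(Z=A)·f_A = 0.27 × 0.000796889 = 0.00021516
  P(Z=B)·f_B = 0.25 × 0.019651 = 0.00491276
  P(Z=C)·f_C = 0.21 × 6.24356e-07 = 1.31115e-07
  P(Z=D)·f_D = 0.27 × 4.20342e-15 = 1.13492e-15
Marginal: 0.00021516 + 0.00491276 + 1.31115e-07 + 1.13492e-15 = 0.00512805
Responsibility of Group A: 0.00021516 / 0.00512805 ≈ 0.0420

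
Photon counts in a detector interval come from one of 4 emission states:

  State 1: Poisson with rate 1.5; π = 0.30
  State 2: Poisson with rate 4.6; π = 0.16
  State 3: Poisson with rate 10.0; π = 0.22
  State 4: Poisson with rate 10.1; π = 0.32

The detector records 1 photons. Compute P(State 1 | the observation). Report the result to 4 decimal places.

0.9294

Apply Bayes' rule: the posterior for each component is proportional to its prior times its likelihood at x.
Poisson probabilities:
  p_1 = e^(−1.5)·1.5^1/1! = 0.334695
  p_2 = e^(−4.6)·4.6^1/1! = 0.0462384
  p_3 = e^(−10.0)·10.0^1/1! = 0.000453999
  p_4 = e^(−10.1)·10.1^1/1! = 0.000414904
Multiply by the mixture weights:
  π_1·p_1 = 0.30 × 0.334695 = 0.100409
  π_2·p_2 = 0.16 × 0.0462384 = 0.00739815
  π_3·p_3 = 0.22 × 0.000453999 = 9.98798e-05
  π_4·p_4 = 0.32 × 0.000414904 = 0.000132769
Marginal: 0.100409 + 0.00739815 + 9.98798e-05 + 0.000132769 = 0.108039
P(State 1 | data) = 0.100409 / 0.108039 ≈ 0.9294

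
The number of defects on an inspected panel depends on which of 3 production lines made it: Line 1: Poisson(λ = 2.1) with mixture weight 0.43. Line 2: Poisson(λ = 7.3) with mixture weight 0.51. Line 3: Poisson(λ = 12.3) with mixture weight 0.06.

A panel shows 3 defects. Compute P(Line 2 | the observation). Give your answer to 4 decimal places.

The responsibility of component k is π_k f_k(x) divided by Σ_j π_j f_j(x).
Evaluate each component's likelihood at the observed value:
  p_1 = e^(−2.1)·2.1^3/3! = 0.189011
  p_2 = e^(−7.3)·7.3^3/3! = 0.0437993
  p_3 = e^(−12.3)·12.3^3/3! = 0.0014117
Unnormalised posteriors:
  π_1·p_1 = 0.43 × 0.189011 = 0.0812749
  π_2·p_2 = 0.51 × 0.0437993 = 0.0223377
  π_3·p_3 = 0.06 × 0.0014117 = 8.47019e-05
Denominator: 0.0812749 + 0.0223377 + 8.47019e-05 = 0.103697
Responsibility of Line 2: 0.0223377 / 0.103697 ≈ 0.2154

0.2154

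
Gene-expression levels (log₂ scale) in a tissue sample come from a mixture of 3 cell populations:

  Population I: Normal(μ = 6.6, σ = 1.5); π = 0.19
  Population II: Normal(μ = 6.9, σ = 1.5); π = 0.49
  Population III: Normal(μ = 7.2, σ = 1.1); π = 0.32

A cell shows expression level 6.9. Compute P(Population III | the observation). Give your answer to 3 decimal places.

The responsibility of component k is w_k f_k(x) divided by Σ_j w_j f_j(x).
Component likelihoods at x = 6.9:
  p_I = 0.260695
  p_II = 0.265962
  p_III = 0.349435
Weight by the priors:
  w_I·p_I = 0.19 × 0.260695 = 0.0495321
  w_II·p_II = 0.49 × 0.265962 = 0.130321
  w_III·p_III = 0.32 × 0.349435 = 0.111819
Denominator: 0.0495321 + 0.130321 + 0.111819 = 0.291672
Responsibility of Population III: 0.111819 / 0.291672 ≈ 0.383

0.383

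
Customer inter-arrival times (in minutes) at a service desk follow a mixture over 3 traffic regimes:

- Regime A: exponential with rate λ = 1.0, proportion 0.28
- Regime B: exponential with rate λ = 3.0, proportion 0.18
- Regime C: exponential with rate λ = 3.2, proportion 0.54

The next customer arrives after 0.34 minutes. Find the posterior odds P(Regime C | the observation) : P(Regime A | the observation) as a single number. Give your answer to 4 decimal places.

2.9210

The posterior odds equal the prior odds times the likelihood ratio: (π_i/π_j)·(f_i(x)/f_j(x)).
Component likelihoods at x = 0.34 minutes:
  L_A = 1.0·e^(−1.0·0.34) = 1.0·e^(−0.3400) = 0.71177
  L_B = 3.0·e^(−3.0·0.34) = 3.0·e^(−1.0200) = 1.08178
  L_C = 3.2·e^(−3.2·0.34) = 3.2·e^(−1.0880) = 1.07805
Posterior odds = (π_C·L_C) / (π_A·L_A) = (0.54·1.07805) / (0.28·0.71177) = 0.582145 / 0.199296 ≈ 2.9210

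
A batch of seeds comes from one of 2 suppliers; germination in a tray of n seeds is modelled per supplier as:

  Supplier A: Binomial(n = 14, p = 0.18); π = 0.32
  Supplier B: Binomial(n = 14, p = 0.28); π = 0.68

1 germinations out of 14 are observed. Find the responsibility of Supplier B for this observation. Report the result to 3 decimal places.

0.379

Posterior ∝ prior × likelihood, so P(k | x) ∝ π_k f_k(x); normalise over all components.
Evaluate each component's likelihood at the observed value:
  f_A = 0.190977
  f_B = 0.0547783
Prior × likelihood for each component:
  π_A·f_A = 0.32 × 0.190977 = 0.0611126
  π_B·f_B = 0.68 × 0.0547783 = 0.0372492
Sum: 0.0611126 + 0.0372492 = 0.0983618
So the posterior for Supplier B is 0.0372492 / 0.0983618 ≈ 0.379.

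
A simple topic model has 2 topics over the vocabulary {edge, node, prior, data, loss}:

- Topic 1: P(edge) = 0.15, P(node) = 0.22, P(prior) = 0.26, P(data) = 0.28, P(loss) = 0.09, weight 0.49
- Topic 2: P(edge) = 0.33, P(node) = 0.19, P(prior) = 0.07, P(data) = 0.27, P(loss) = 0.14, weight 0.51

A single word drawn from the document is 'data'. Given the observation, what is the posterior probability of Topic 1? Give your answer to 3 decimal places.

0.499

Apply Bayes' rule: the posterior for each component is proportional to its prior times its likelihood at x.
Evaluate each component's likelihood at the observed value:
  f_1 = P(data | comp) = 0.28
  f_2 = P(data | comp) = 0.27
Unnormalised posteriors:
  P(Z=1)·f_1 = 0.49 × 0.28 = 0.1372
  P(Z=2)·f_2 = 0.51 × 0.27 = 0.1377
Denominator: 0.1372 + 0.1377 = 0.2749
P(Topic 1 | 'data') = 0.1372 / 0.2749 ≈ 0.499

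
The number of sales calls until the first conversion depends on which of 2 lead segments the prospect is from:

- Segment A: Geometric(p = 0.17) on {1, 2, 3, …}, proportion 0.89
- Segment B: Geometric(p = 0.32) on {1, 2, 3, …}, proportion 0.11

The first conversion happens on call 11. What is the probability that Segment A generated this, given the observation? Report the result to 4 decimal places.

The responsibility of component k is P(Z=k) f_k(x) divided by Σ_j P(Z=j) f_j(x).
Evaluate each component's likelihood at the observed value:
  f_A = 0.17·(1−0.17)^10 = 0.17·0.15516 = 0.0263773
  f_B = 0.32·(1−0.32)^10 = 0.32·0.0211392 = 0.00676455
Unnormalised posteriors:
  P(Z=A)·f_A = 0.89 × 0.0263773 = 0.0234758
  P(Z=B)·f_B = 0.11 × 0.00676455 = 0.000744101
Sum: 0.0234758 + 0.000744101 = 0.0242199
So the posterior for Segment A is 0.0234758 / 0.0242199 ≈ 0.9693.

0.9693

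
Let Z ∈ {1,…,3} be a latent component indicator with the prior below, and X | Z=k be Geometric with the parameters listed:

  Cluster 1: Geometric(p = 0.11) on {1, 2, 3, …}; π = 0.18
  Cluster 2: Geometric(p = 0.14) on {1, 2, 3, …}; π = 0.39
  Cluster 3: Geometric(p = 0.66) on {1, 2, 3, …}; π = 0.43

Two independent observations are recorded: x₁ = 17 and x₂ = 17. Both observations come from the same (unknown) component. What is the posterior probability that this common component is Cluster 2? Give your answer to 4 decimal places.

P(component k | x) = P(Z=k)·f_k(x) / marginal(x), where marginal(x) = Σ_j P(Z=j)·f_j(x).
Since both observations come from the same component, the likelihood for component k is f_k(x₁)·f_k(x₂).
  f_1 = [0.0170464] × [0.0170464] = 0.00029058
  f_2 = [0.0125344] × [0.0125344] = 0.000157111
  f_3 = [2.10478e-08] × [2.10478e-08] = 4.4301e-16
Prior × likelihood for each component:
  P(Z=1)·f_1 = 0.18 × 0.00029058 = 5.23044e-05
  P(Z=2)·f_2 = 0.39 × 0.000157111 = 6.12733e-05
  P(Z=3)·f_3 = 0.43 × 4.4301e-16 = 1.90494e-16
Evidence: 5.23044e-05 + 6.12733e-05 + 1.90494e-16 = 0.000113578
So the posterior for Cluster 2 is 6.12733e-05 / 0.000113578 ≈ 0.5395.

0.5395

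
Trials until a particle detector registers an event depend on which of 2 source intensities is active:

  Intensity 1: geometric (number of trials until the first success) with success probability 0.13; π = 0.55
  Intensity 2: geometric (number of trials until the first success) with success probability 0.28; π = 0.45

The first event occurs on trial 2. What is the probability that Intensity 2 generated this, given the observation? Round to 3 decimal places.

Apply Bayes' rule: the posterior for each component is proportional to its prior times its likelihood at x.
Evaluate each component's likelihood at the observed value:
  L_1 = 0.13·(1−0.13)^1 = 0.13·0.87 = 0.1131
  L_2 = 0.28·(1−0.28)^1 = 0.28·0.72 = 0.2016
Prior × likelihood for each component:
  P(Z=1)·L_1 = 0.55 × 0.1131 = 0.062205
  P(Z=2)·L_2 = 0.45 × 0.2016 = 0.09072
Normaliser: 0.062205 + 0.09072 = 0.152925
So the posterior for Intensity 2 is 0.09072 / 0.152925 ≈ 0.593.

0.593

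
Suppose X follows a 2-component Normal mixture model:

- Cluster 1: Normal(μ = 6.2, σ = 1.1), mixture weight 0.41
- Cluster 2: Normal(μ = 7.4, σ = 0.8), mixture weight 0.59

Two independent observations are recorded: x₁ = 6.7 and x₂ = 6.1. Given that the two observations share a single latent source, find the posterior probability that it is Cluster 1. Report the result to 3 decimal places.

Posterior ∝ prior × likelihood, so P(k | x) ∝ w_k f_k(x); normalise over all components.
Since both observations come from the same component, the likelihood for component k is f_k(x₁)·f_k(x₂).
  p_1 = [0.327079] × [0.361179] = 0.118134
  p_2 = [0.340069] × [0.133173] = 0.0452879
Prior × likelihood for each component:
  w_1·p_1 = 0.41 × 0.118134 = 0.048435
  w_2·p_2 = 0.59 × 0.0452879 = 0.0267199
Denominator: 0.048435 + 0.0267199 = 0.0751548
So the posterior for Cluster 1 is 0.048435 / 0.0751548 ≈ 0.644.

0.644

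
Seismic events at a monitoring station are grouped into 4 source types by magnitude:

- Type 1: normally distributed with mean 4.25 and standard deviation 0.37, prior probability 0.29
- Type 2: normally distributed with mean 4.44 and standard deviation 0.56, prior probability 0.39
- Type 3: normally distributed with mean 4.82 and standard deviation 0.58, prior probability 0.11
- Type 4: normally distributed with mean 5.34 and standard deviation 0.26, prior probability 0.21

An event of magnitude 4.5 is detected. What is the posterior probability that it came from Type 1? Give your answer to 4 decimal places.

0.4205

Posterior ∝ prior × likelihood, so P(k | x) ∝ π_k f_k(x); normalise over all components.
Evaluate each component's likelihood at the observed value:
  p_1 = (1/(0.37·√(2π)))·exp(−(4.5−4.25)²/(2·0.37²)) = 1.078222·exp(-0.22827) = 0.858168
  p_2 = (1/(0.56·√(2π)))·exp(−(4.5−4.44)²/(2·0.56²)) = 0.712397·exp(-0.00574) = 0.70832
  p_3 = (1/(0.58·√(2π)))·exp(−(4.5−4.82)²/(2·0.58²)) = 0.687832·exp(-0.15220) = 0.590721
  p_4 = (1/(0.26·√(2π)))·exp(−(4.5−5.34)²/(2·0.26²)) = 1.534393·exp(-5.21893) = 0.00830581
Prior × likelihood for each component:
  π_1·p_1 = 0.29 × 0.858168 = 0.248869
  π_2·p_2 = 0.39 × 0.70832 = 0.276245
  π_3·p_3 = 0.11 × 0.590721 = 0.0649793
  π_4·p_4 = 0.21 × 0.00830581 = 0.00174422
Marginal: 0.248869 + 0.276245 + 0.0649793 + 0.00174422 = 0.591837
Responsibility of Type 1: 0.248869 / 0.591837 ≈ 0.4205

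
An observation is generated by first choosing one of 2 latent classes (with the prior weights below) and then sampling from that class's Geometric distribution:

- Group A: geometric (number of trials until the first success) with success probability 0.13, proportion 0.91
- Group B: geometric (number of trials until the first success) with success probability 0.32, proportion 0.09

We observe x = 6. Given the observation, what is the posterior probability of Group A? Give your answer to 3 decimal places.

Apply Bayes' rule: the posterior for each component is proportional to its prior times its likelihood at x.
Geometric probabilities:
  f_A = 0.0647947
  f_B = 0.0465259
Unnormalised posteriors:
  π_A·f_A = 0.91 × 0.0647947 = 0.0589632
  π_B·f_B = 0.09 × 0.0465259 = 0.00418733
Evidence: 0.0589632 + 0.00418733 = 0.0631505
So the posterior for Group A is 0.0589632 / 0.0631505 ≈ 0.934.

0.934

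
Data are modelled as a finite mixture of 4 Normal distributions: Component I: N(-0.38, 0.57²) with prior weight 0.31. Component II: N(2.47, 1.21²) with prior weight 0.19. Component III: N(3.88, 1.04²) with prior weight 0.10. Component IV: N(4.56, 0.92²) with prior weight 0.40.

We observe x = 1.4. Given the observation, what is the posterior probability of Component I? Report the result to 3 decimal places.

P(component k | x) = π_k·f_k(x) / marginal(x), where marginal(x) = Σ_j π_j·f_j(x).
Normal densities:
  f_I = 0.00533866
  f_II = 0.223007
  f_III = 0.0223405
  f_IV = 0.00118926
Prior × likelihood for each component:
  π_I·f_I = 0.31 × 0.00533866 = 0.00165498
  π_II·f_II = 0.19 × 0.223007 = 0.0423714
  π_III·f_III = 0.10 × 0.0223405 = 0.00223405
  π_IV·f_IV = 0.40 × 0.00118926 = 0.000475705
Marginal: 0.00165498 + 0.0423714 + 0.00223405 + 0.000475705 = 0.0467362
Responsibility of Component I: 0.00165498 / 0.0467362 ≈ 0.035

0.035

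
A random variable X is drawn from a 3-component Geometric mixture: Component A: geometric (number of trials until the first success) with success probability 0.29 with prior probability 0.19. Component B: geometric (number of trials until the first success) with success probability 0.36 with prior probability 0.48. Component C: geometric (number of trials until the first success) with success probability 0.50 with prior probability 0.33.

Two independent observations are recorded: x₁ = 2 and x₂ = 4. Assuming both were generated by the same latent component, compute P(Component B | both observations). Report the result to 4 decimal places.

0.5310

The responsibility of component k is w_k f_k(x) divided by Σ_j w_j f_j(x).
Since both observations come from the same component, the likelihood for component k is f_k(x₁)·f_k(x₂).
  f_A = [0.2059] × [0.103794] = 0.0213712
  f_B = [0.2304] × [0.0943718] = 0.0217433
  f_C = [0.25] × [0.0625] = 0.015625
Prior × likelihood for each component:
  w_A·f_A = 0.19 × 0.0213712 = 0.00406053
  w_B·f_B = 0.48 × 0.0217433 = 0.0104368
  w_C·f_C = 0.33 × 0.015625 = 0.00515625
Sum: 0.00406053 + 0.0104368 + 0.00515625 = 0.0196536
P(Component B | x₁, x₂) ≈ 0.5310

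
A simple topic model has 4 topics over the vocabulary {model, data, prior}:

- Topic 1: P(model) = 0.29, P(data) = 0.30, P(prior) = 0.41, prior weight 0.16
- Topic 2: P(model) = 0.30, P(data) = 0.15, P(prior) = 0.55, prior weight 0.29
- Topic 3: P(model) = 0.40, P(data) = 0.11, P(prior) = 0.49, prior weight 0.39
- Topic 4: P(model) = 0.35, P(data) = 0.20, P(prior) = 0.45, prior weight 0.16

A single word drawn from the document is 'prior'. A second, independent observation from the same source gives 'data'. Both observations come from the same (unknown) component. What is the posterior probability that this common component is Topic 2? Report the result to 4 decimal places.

0.3027

Apply Bayes' rule: the posterior for each component is proportional to its prior times its likelihood at x.
Since both observations come from the same component, the likelihood for component k is f_k(x₁)·f_k(x₂).
  p_1 = [0.41] × [0.3] = 0.123
  p_2 = [0.55] × [0.15] = 0.0825
  p_3 = [0.49] × [0.11] = 0.0539
  p_4 = [0.45] × [0.2] = 0.09
Weight by the priors:
  π_1·p_1 = 0.16 × 0.123 = 0.01968
  π_2·p_2 = 0.29 × 0.0825 = 0.023925
  π_3·p_3 = 0.39 × 0.0539 = 0.021021
  π_4·p_4 = 0.16 × 0.09 = 0.0144
Evidence: 0.01968 + 0.023925 + 0.021021 + 0.0144 = 0.079026
So the posterior for Topic 2 is 0.023925 / 0.079026 ≈ 0.3027.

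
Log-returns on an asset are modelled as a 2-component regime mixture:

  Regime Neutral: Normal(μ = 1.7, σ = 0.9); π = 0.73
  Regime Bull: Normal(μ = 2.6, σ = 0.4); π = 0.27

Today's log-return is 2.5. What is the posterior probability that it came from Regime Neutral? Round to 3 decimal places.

0.455

P(component k | x) = π_k·f_k(x) / marginal(x), where marginal(x) = Σ_j π_j·f_j(x).
Normal densities:
  f_Neutral = (1/(0.9·√(2π)))·exp(−(2.5−1.7)²/(2·0.9²)) = 0.443269·exp(-0.39506) = 0.298603
  f_Bull = (1/(0.4·√(2π)))·exp(−(2.5−2.6)²/(2·0.4²)) = 0.997356·exp(-0.03125) = 0.96667
Prior × likelihood for each component:
  π_Neutral·f_Neutral = 0.73 × 0.298603 = 0.21798
  π_Bull·f_Bull = 0.27 × 0.96667 = 0.261001
Sum: 0.21798 + 0.261001 = 0.478981
P(Regime Neutral | 2.5) = 0.21798 / 0.478981 ≈ 0.455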